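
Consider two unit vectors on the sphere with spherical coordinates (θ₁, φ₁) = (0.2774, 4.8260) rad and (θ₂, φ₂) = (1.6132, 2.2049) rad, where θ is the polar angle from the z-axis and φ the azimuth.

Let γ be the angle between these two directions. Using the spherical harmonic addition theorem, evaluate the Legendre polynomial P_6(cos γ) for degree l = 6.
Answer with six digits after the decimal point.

0.084060

Addition theorem: P_6(cos γ) = (4π/13) Σ_m Y*_{lm}(Ω₁) Y_{lm}(Ω₂), m = −6…6:
  term(m=-6) = (-0.000098, -0.000002)   from Y*(Ω₁)=(-0.000158, -0.000128), Y(Ω₂)=(0.378685, -0.295742)
  term(m=-5) = (-0.000150, -0.000090)   from Y*(Ω₁)=(0.001334, -0.002090), Y(Ω₂)=(-0.002042, -0.070591)
  term(m=-4) = (0.003139, 0.005596)   from Y*(Ω₁)=(0.016543, 0.008082), Y(Ω₂)=(0.286584, 0.198249)
  term(m=-3) = (-0.000071, 0.007577)   from Y*(Ω₁)=(-0.030861, 0.087011), Y(Ω₂)=(0.077603, -0.026712)
  term(m=-2) = (0.048881, -0.083463)   from Y*(Ω₁)=(-0.299520, -0.069254), Y(Ω₂)=(-0.093757, 0.300334)
  term(m=-1) = (0.044569, -0.025548)   from Y*(Ω₁)=(0.067481, -0.591411), Y(Ω₂)=(0.051131, 0.069526)
  term(m=+0) = (-0.105579, 0.000000)   from Y*(Ω₁)=(0.345126, -0.000000), Y(Ω₂)=(-0.305916, 0.000000)
  term(m=+1) = (0.044569, 0.025548)   from Y*(Ω₁)=(-0.067481, -0.591411), Y(Ω₂)=(-0.051131, 0.069526)
  term(m=+2) = (0.048881, 0.083463)   from Y*(Ω₁)=(-0.299520, 0.069254), Y(Ω₂)=(-0.093757, -0.300334)
  term(m=+3) = (-0.000071, -0.007577)   from Y*(Ω₁)=(0.030861, 0.087011), Y(Ω₂)=(-0.077603, -0.026712)
  term(m=+4) = (0.003139, -0.005596)   from Y*(Ω₁)=(0.016543, -0.008082), Y(Ω₂)=(0.286584, -0.198249)
  term(m=+5) = (-0.000150, 0.000090)   from Y*(Ω₁)=(-0.001334, -0.002090), Y(Ω₂)=(0.002042, -0.070591)
  term(m=+6) = (-0.000098, 0.000002)   from Y*(Ω₁)=(-0.000158, 0.000128), Y(Ω₂)=(0.378685, 0.295742)
Total Σ_m = (0.086961, -0.000000). Multiply by 0.966644: (0.084060, -0.000000). P_6(cos γ) = 0.084060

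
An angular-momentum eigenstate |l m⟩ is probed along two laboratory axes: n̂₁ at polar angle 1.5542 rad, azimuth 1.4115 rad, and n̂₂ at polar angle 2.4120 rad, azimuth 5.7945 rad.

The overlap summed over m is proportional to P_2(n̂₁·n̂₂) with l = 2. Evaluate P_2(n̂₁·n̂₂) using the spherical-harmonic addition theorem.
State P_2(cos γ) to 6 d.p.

-0.422057

Expand P_2 via completeness: Σ_{m} conj(Y_{2,m}) at Ω₁ times Y_{2,m} at Ω₂ —
  m=-2: -0.36673 + 0.12096j × 0.09597 + 0.14228j = -0.05241 - 0.04057j  (running Σ = -0.05241 - 0.04057j)
  m=-1: 0.00203 + 0.01266j × -0.33894 - 0.18021j = 0.00159 - 0.00466j  (running Σ = -0.05082 - 0.04523j)
  m=0: -0.31513 + 0.00000j × 0.21039 + 0.00000j = -0.06630 + 0.00000j  (running Σ = -0.11712 - 0.04523j)
  m=1: -0.00203 + 0.01266j × 0.33894 - 0.18021j = 0.00159 + 0.00466j  (running Σ = -0.11552 - 0.04057j)
  m=2: -0.36673 - 0.12096j × 0.09597 - 0.14228j = -0.05241 + 0.04057j  (running Σ = -0.16793 + 0.00000j)
Accumulated sum -0.16793 + 0.00000j; after 4π/(2l+1) scaling, -0.42206 + 0.00000j ⇒ P_2 = -0.422057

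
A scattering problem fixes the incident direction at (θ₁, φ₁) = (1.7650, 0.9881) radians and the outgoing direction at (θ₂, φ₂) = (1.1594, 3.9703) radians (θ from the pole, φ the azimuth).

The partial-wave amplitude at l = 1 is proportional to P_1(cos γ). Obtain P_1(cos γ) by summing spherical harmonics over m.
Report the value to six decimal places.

-0.965106

Summing Y*_{l m}(θ₁,φ₁)·Y_{l m}(θ₂,φ₂) over m ∈ [−1, 1]; prefactor 4π/(2·1+1) = 4.188790:
  term(m=-1) = -0.105989-0.017038i   from Y*(Ω₁)=+0.186544+0.283058i, Y(Ω₂)=-0.214013+0.233402i
  term(m=+0) = -0.018424-0.000000i   from Y*(Ω₁)=-0.094293-0.000000i, Y(Ω₂)=+0.195387+0.000000i
  term(m=+1) = -0.105989+0.017038i   from Y*(Ω₁)=-0.186544+0.283058i, Y(Ω₂)=+0.214013+0.233402i
Total Σ_m = -0.230402+0.000000i. Multiply by 4.188790: -0.965106+0.000000i. P_1(cos γ) = -0.965106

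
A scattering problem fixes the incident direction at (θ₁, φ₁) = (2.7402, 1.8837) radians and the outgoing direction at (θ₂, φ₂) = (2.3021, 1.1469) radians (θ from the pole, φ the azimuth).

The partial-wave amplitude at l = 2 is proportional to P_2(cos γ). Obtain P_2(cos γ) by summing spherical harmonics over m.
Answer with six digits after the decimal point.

0.533679

Addition theorem: P_2(cos γ) = (4π/5) Σ_m Y*_{lm}(Ω₁) Y_{lm}(Ω₂), m = −2…2:
  m=-2: (-0.047789, -0.034538) × (-0.141585, -0.160456) = (0.001224, 0.012558)  (running Σ = (0.001224, 0.012558))
  m=-1: (0.085527, -0.264354) × (-0.157951, 0.350028) = (0.079022, 0.071692)  (running Σ = (0.080246, 0.084250))
  m=0: (0.486352, -0.000000) × (0.106613, 0.000000) = (0.051851, 0.000000)  (running Σ = (0.132098, 0.084250))
  m=1: (-0.085527, -0.264354) × (0.157951, 0.350028) = (0.079022, -0.071692)  (running Σ = (0.211120, 0.012558))
  m=2: (-0.047789, 0.034538) × (-0.141585, 0.160456) = (0.001224, -0.012558)  (running Σ = (0.212344, -0.000000))
Σ over m = (0.212344, -0.000000); ×(4π/5) → (0.533679, -0.000000). Real part: 0.533679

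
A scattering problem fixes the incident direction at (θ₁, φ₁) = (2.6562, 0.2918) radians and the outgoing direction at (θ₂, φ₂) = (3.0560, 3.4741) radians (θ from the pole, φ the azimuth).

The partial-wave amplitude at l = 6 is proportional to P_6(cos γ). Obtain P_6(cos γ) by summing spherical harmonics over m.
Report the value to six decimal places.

-0.411107

Expand P_6 via completeness: Σ_{m} conj(Y_{6,m}) at Ω₁ times Y_{6,m} at Ω₂ —
  m=-6: Y*=-0.00089 + 0.00490j  Y=-0.00000 - 0.00000j  product 0.00000 - 0.00000j
  m=-5: Y*=-0.00365 - 0.03252j  Y=-0.00000 - 0.00001j  product -0.00000 + 0.00000j
  m=-4: Y*=0.05049 + 0.11824j  Y=0.00005 - 0.00018j  product 0.00002 - 0.00000j
  m=-3: Y*=-0.21014 - 0.25183j  Y=0.00174 - 0.00270j  product -0.00105 + 0.00013j
  m=-2: Y*=0.42095 + 0.27796j  Y=0.02931 - 0.02299j  product 0.01873 - 0.00153j
  m=-1: Y*=-0.28125 - 0.08448j  Y=0.25668 - 0.08864j  product -0.07968 + 0.00325j
  m=+0: Y*=-0.32047 + 0.00000j  Y=0.94034 + 0.00000j  product -0.30135 + 0.00000j
  m=+1: Y*=0.28125 - 0.08448j  Y=-0.25668 - 0.08864j  product -0.07968 - 0.00325j
  m=+2: Y*=0.42095 - 0.27796j  Y=0.02931 + 0.02299j  product 0.01873 + 0.00153j
  m=+3: Y*=0.21014 - 0.25183j  Y=-0.00174 - 0.00270j  product -0.00105 - 0.00013j
  m=+4: Y*=0.05049 - 0.11824j  Y=0.00005 + 0.00018j  product 0.00002 + 0.00000j
  m=+5: Y*=0.00365 - 0.03252j  Y=0.00000 - 0.00001j  product -0.00000 - 0.00000j
  m=+6: Y*=-0.00089 - 0.00490j  Y=-0.00000 + 0.00000j  product 0.00000 + 0.00000j
Σ over m = -0.42529 + 0.00000j; ×(4π/13) → -0.41111 + 0.00000j. Real part: -0.411107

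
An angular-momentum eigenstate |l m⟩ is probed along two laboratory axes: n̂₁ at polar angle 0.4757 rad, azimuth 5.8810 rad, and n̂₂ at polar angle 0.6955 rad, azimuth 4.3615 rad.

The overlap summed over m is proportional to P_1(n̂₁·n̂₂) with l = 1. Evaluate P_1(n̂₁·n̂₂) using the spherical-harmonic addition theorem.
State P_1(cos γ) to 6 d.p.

0.697540

Expand P_1 via completeness: Σ_{m} conj(Y_{1,m}) at Ω₁ times Y_{1,m} at Ω₂ —
  m=-1: +0.145598-0.061933i × -0.076096+0.207893i = +0.001796+0.034982i  (running Σ = +0.001796+0.034982i)
  m=0: +0.434354-0.000000i × +0.375116+0.000000i = +0.162933+0.000000i  (running Σ = +0.164729+0.034982i)
  m=1: -0.145598-0.061933i × +0.076096+0.207893i = +0.001796-0.034982i  (running Σ = +0.166525+0.000000i)
Σ over m = +0.166525+0.000000i; ×(4π/3) → +0.697540+0.000000i. Real part: 0.697540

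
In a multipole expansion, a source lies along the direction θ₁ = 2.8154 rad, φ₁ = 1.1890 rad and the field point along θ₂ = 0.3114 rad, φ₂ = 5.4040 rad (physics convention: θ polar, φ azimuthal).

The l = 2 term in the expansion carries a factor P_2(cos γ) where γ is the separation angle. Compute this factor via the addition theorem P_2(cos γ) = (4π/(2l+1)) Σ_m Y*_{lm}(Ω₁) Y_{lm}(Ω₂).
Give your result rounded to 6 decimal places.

0.849637

Summing Y*_{l m}(θ₁,φ₁)·Y_{l m}(θ₂,φ₂) over m ∈ [−2, 2]; prefactor 4π/(2·2+1) = 2.513274:
  term(m=-2) = (-0.000783, -0.001206)   from Y*(Ω₁)=(-0.028651, 0.027428), Y(Ω₂)=(-0.006762, 0.035626)
  term(m=-1) = (0.025210, -0.046435)   from Y*(Ω₁)=(-0.087372, -0.217616), Y(Ω₂)=(0.143703, 0.173545)
  term(m=+0) = (0.289206, 0.000000)   from Y*(Ω₁)=(0.533629, -0.000000), Y(Ω₂)=(0.541960, 0.000000)
  term(m=+1) = (0.025210, 0.046435)   from Y*(Ω₁)=(0.087372, -0.217616), Y(Ω₂)=(-0.143703, 0.173545)
  term(m=+2) = (-0.000783, 0.001206)   from Y*(Ω₁)=(-0.028651, -0.027428), Y(Ω₂)=(-0.006762, -0.035626)
Accumulated sum (0.338060, 0.000000); after 4π/(2l+1) scaling, (0.849637, 0.000000) ⇒ P_2 = 0.849637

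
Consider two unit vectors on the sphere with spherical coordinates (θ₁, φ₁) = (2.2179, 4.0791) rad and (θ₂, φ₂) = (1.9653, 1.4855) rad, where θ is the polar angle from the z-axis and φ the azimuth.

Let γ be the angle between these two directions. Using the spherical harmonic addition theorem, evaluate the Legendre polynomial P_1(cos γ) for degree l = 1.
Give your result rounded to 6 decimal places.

-0.396982

Addition theorem: P_1(cos γ) = (4π/3) Σ_m Y*_{lm}(Ω₁) Y_{lm}(Ω₂), m = −1…1:
  term(m=-1) = (-0.075045, 0.045804)   from Y*(Ω₁)=(-0.163128, -0.222195), Y(Ω₂)=(0.027173, -0.317796)
  term(m=+0) = (0.055318, 0.000000)   from Y*(Ω₁)=(-0.294568, -0.000000), Y(Ω₂)=(-0.187794, 0.000000)
  term(m=+1) = (-0.075045, -0.045804)   from Y*(Ω₁)=(0.163128, -0.222195), Y(Ω₂)=(-0.027173, -0.317796)
Accumulated sum (-0.094772, 0.000000); after 4π/(2l+1) scaling, (-0.396982, 0.000000) ⇒ P_1 = -0.396982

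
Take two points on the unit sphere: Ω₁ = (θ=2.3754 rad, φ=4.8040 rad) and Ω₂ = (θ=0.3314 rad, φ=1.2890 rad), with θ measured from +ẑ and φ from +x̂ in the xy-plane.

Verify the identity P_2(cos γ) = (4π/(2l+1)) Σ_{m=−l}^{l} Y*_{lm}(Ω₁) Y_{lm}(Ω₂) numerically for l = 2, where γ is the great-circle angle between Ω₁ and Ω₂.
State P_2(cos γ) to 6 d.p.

Expand P_2 via completeness: Σ_{m} conj(Y_{2,m}) at Ω₁ times Y_{2,m} at Ω₂ —
  m=-2: Y*=(-0.182612, -0.033838)  Y=(-0.034568, -0.021846)  product (0.005573, 0.005159)
  m=-1: Y*=(-0.035311, 0.384371)  Y=(0.066096, -0.228310)  product (0.085422, 0.033467)
  m=+0: Y*=(0.175863, -0.000000)  Y=(0.530617, 0.000000)  product (0.093316, 0.000000)
  m=+1: Y*=(0.035311, 0.384371)  Y=(-0.066096, -0.228310)  product (0.085422, -0.033467)
  m=+2: Y*=(-0.182612, 0.033838)  Y=(-0.034568, 0.021846)  product (0.005573, -0.005159)
Total Σ_m = (0.275306, -0.000000). Multiply by 2.513274: (0.691919, -0.000000). P_2(cos γ) = 0.691919

0.691919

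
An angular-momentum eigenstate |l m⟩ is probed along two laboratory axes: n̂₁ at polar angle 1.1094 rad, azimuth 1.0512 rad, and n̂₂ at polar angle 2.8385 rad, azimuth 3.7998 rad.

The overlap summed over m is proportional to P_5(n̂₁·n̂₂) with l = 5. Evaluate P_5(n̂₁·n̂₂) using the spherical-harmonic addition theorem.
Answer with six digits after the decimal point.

Expand P_5 via completeness: Σ_{m} conj(Y_{5,m}) at Ω₁ times Y_{5,m} at Ω₂ —
  term(m=-5) = +0.000113-0.000271i   from Y*(Ω₁)=+0.138194-0.228665i, Y(Ω₂)=+0.001087-0.000164i
  term(m=-4) = +0.000005-0.004670i   from Y*(Ω₁)=-0.204186-0.367111i, Y(Ω₂)=+0.009709+0.005415i
  term(m=-3) = -0.004922-0.011913i   from Y*(Ω₁)=-0.194665-0.002338i, Y(Ω₂)=+0.026018+0.060888i
  term(m=-2) = +0.043274+0.043325i   from Y*(Ω₁)=+0.124321-0.211404i, Y(Ω₂)=-0.062833+0.241651i
  term(m=-1) = +0.136452+0.056567i   from Y*(Ω₁)=-0.135261-0.236459i, Y(Ω₂)=-0.428962+0.331689i
  term(m=+0) = -0.073475+0.000000i   from Y*(Ω₁)=+0.187477-0.000000i, Y(Ω₂)=-0.391914+0.000000i
  term(m=+1) = +0.136452-0.056567i   from Y*(Ω₁)=+0.135261-0.236459i, Y(Ω₂)=+0.428962+0.331689i
  term(m=+2) = +0.043274-0.043325i   from Y*(Ω₁)=+0.124321+0.211404i, Y(Ω₂)=-0.062833-0.241651i
  term(m=+3) = -0.004922+0.011913i   from Y*(Ω₁)=+0.194665-0.002338i, Y(Ω₂)=-0.026018+0.060888i
  term(m=+4) = +0.000005+0.004670i   from Y*(Ω₁)=-0.204186+0.367111i, Y(Ω₂)=+0.009709-0.005415i
  term(m=+5) = +0.000113+0.000271i   from Y*(Ω₁)=-0.138194-0.228665i, Y(Ω₂)=-0.001087-0.000164i
Accumulated sum +0.276370-0.000000i; after 4π/(2l+1) scaling, +0.315725-0.000000i ⇒ P_5 = 0.315725

0.315725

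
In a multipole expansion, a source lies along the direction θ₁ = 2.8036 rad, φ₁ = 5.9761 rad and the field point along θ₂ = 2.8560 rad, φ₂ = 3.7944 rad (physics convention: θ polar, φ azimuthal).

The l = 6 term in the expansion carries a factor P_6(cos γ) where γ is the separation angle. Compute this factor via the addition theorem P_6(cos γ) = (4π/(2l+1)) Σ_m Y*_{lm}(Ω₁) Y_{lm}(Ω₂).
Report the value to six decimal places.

-0.400909

Term-by-term m-sum for l=6 (normalisation 4π/13 = 0.966644):
  term(m=-6) = 0.00000 + 0.00000j   from Y*(Ω₁)=-0.00017 - 0.00062j, Y(Ω₂)=-0.00017 + 0.00017j
  term(m=-5) = -0.00000 - 0.00002j   from Y*(Ω₁)=-0.00022 + 0.00633j, Y(Ω₂)=-0.00283 + 0.00035j
  term(m=-4) = -0.00060 + 0.00050j   from Y*(Ω₁)=0.01273 - 0.03572j, Y(Ω₂)=-0.01770 - 0.01038j
  term(m=-3) = 0.01464 + 0.00392j   from Y*(Ω₁)=-0.09202 + 0.12117j, Y(Ω₂)=-0.03765 - 0.09221j
  term(m=-2) = -0.04365 - 0.11995j   from Y*(Ω₁)=0.32548 - 0.22951j, Y(Ω₂)=0.08400 - 0.30929j
  term(m=-1) = -0.19561 + 0.27933j   from Y*(Ω₁)=-0.54553 + 0.17300j, Y(Ω₂)=0.47334 - 0.36193j
  term(m=+0) = 0.03568 + 0.00000j   from Y*(Ω₁)=0.11383 + 0.00000j, Y(Ω₂)=0.31350 + 0.00000j
  term(m=+1) = -0.19561 - 0.27933j   from Y*(Ω₁)=0.54553 + 0.17300j, Y(Ω₂)=-0.47334 - 0.36193j
  term(m=+2) = -0.04365 + 0.11995j   from Y*(Ω₁)=0.32548 + 0.22951j, Y(Ω₂)=0.08400 + 0.30929j
  term(m=+3) = 0.01464 - 0.00392j   from Y*(Ω₁)=0.09202 + 0.12117j, Y(Ω₂)=0.03765 - 0.09221j
  term(m=+4) = -0.00060 - 0.00050j   from Y*(Ω₁)=0.01273 + 0.03572j, Y(Ω₂)=-0.01770 + 0.01038j
  term(m=+5) = -0.00000 + 0.00002j   from Y*(Ω₁)=0.00022 + 0.00633j, Y(Ω₂)=0.00283 + 0.00035j
  term(m=+6) = 0.00000 - 0.00000j   from Y*(Ω₁)=-0.00017 + 0.00062j, Y(Ω₂)=-0.00017 - 0.00017j
Total Σ_m = -0.41474 - 0.00000j. Multiply by 0.966644: -0.40091 - 0.00000j. P_6(cos γ) = -0.400909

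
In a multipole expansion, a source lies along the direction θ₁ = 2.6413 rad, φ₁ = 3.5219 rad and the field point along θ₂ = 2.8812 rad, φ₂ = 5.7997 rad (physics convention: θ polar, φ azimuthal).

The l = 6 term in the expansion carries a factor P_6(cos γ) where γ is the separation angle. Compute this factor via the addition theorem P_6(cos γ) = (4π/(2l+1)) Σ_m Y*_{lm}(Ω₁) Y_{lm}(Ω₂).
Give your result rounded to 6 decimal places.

Expand P_6 via completeness: Σ_{m} conj(Y_{6,m}) at Ω₁ times Y_{6,m} at Ω₂ —
  [-6]  conj(Y_{6,-6})(Ω₁) = (-0.003841, 0.004459) ; Y_{6,-6}(Ω₂) = (-0.000137, 0.000034) ; Δ = (0.000000, -0.000001)
  [-5]  conj(Y_{6,-5})(Ω₁) = (-0.012110, 0.035270) ; Y_{6,-5}(Ω₂) = (0.001370, -0.001212) ; Δ = (0.000026, 0.000063)
  [-4]  conj(Y_{6,-4})(Ω₁) = (0.006990, 0.140910) ; Y_{6,-4}(Ω₂) = (-0.005162, 0.013585) ; Δ = (-0.001950, -0.000632)
  [-3]  conj(Y_{6,-3})(Ω₁) = (0.143783, 0.313616) ; Y_{6,-3}(Ω₂) = (-0.009376, -0.077537) ; Δ = (0.022969, -0.014089)
  [-2]  conj(Y_{6,-2})(Ω₁) = (0.363870, 0.346267) ; Y_{6,-2}(Ω₂) = (0.158905, 0.230375) ; Δ = (-0.021950, 0.138850)
  [-1]  conj(Y_{6,-1})(Ω₁) = (0.235671, 0.094214) ; Y_{6,-1}(Ω₂) = (-0.522569, -0.274374) ; Δ = (-0.097305, -0.113895)
  [+0]  conj(Y_{6,0})(Ω₁) = (-0.346916, -0.000000) ; Y_{6,0}(Ω₂) = (0.410504, 0.000000) ; Δ = (-0.142410, -0.000000)
  [+1]  conj(Y_{6,1})(Ω₁) = (-0.235671, 0.094214) ; Y_{6,1}(Ω₂) = (0.522569, -0.274374) ; Δ = (-0.097305, 0.113895)
  [+2]  conj(Y_{6,2})(Ω₁) = (0.363870, -0.346267) ; Y_{6,2}(Ω₂) = (0.158905, -0.230375) ; Δ = (-0.021950, -0.138850)
  [+3]  conj(Y_{6,3})(Ω₁) = (-0.143783, 0.313616) ; Y_{6,3}(Ω₂) = (0.009376, -0.077537) ; Δ = (0.022969, 0.014089)
  [+4]  conj(Y_{6,4})(Ω₁) = (0.006990, -0.140910) ; Y_{6,4}(Ω₂) = (-0.005162, -0.013585) ; Δ = (-0.001950, 0.000632)
  [+5]  conj(Y_{6,5})(Ω₁) = (0.012110, 0.035270) ; Y_{6,5}(Ω₂) = (-0.001370, -0.001212) ; Δ = (0.000026, -0.000063)
  [+6]  conj(Y_{6,6})(Ω₁) = (-0.003841, -0.004459) ; Y_{6,6}(Ω₂) = (-0.000137, -0.000034) ; Δ = (0.000000, 0.000001)
Accumulated sum (-0.338830, 0.000000); after 4π/(2l+1) scaling, (-0.327528, 0.000000) ⇒ P_6 = -0.327528

-0.327528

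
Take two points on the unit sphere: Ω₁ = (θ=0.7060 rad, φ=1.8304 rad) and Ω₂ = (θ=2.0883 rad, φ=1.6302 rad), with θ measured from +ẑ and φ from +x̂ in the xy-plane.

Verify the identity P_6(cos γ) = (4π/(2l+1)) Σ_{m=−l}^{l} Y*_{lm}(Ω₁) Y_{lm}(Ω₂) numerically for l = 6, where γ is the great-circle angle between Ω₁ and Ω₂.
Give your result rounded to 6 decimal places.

Summing Y*_{l m}(θ₁,φ₁)·Y_{l m}(θ₂,φ₂) over m ∈ [−6, 6]; prefactor 4π/(2·6+1) = 0.966644:
  term(m=-6) = +0.002709+0.006992i   from Y*(Ω₁)=-0.000475-0.036027i, Y(Ω₂)=-0.195039+0.072618i
  term(m=-5) = -0.032410-0.050587i   from Y*(Ω₁)=-0.140979+0.039439i, Y(Ω₂)=+0.120112+0.392430i
  term(m=-4) = +0.081378+0.083924i   from Y*(Ω₁)=+0.172303+0.292475i, Y(Ω₂)=+0.334699-0.081061i
  term(m=-3) = +0.024505+0.016787i   from Y*(Ω₁)=+0.320425-0.324674i, Y(Ω₂)=+0.011543+0.064085i
  term(m=-2) = -0.072867-0.030842i   from Y*(Ω₁)=-0.195477-0.111717i, Y(Ω₂)=+0.348960-0.041655i
  term(m=-1) = -0.016864-0.003422i   from Y*(Ω₁)=+0.068215-0.256835i, Y(Ω₂)=-0.003844-0.064638i
  term(m=+0) = -0.104753-0.000000i   from Y*(Ω₁)=-0.315910-0.000000i, Y(Ω₂)=+0.331592+0.000000i
  term(m=+1) = -0.016864+0.003422i   from Y*(Ω₁)=-0.068215-0.256835i, Y(Ω₂)=+0.003844-0.064638i
  term(m=+2) = -0.072867+0.030842i   from Y*(Ω₁)=-0.195477+0.111717i, Y(Ω₂)=+0.348960+0.041655i
  term(m=+3) = +0.024505-0.016787i   from Y*(Ω₁)=-0.320425-0.324674i, Y(Ω₂)=-0.011543+0.064085i
  term(m=+4) = +0.081378-0.083924i   from Y*(Ω₁)=+0.172303-0.292475i, Y(Ω₂)=+0.334699+0.081061i
  term(m=+5) = -0.032410+0.050587i   from Y*(Ω₁)=+0.140979+0.039439i, Y(Ω₂)=-0.120112+0.392430i
  term(m=+6) = +0.002709-0.006992i   from Y*(Ω₁)=-0.000475+0.036027i, Y(Ω₂)=-0.195039-0.072618i
Σ over m = -0.131851+0.000000i; ×(4π/13) → -0.127453+0.000000i. Real part: -0.127453

-0.127453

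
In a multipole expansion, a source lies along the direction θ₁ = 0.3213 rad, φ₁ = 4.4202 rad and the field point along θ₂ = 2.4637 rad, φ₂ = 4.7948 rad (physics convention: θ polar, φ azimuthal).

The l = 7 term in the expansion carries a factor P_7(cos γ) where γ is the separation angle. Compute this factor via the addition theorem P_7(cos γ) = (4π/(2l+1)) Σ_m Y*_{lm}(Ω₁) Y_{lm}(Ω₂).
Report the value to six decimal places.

Expand P_7 via completeness: Σ_{m} conj(Y_{7,m}) at Ω₁ times Y_{7,m} at Ω₂ —
  m=-7: (0.000139, -0.000072) × (-0.010407, -0.015994) = (-0.000003, -0.000001)  (running Σ = (-0.000003, -0.000001))
  m=-6: (0.000319, 0.001732) × (0.078052, -0.042081) = (0.000098, 0.000122)  (running Σ = (0.000095, 0.000120))
  m=-5: (-0.012262, -0.001352) × (0.098189, 0.224650) = (-0.000900, -0.002887)  (running Σ = (-0.000805, -0.002767))
  m=-4: (0.023586, -0.055470) × (-0.408861, 0.139883) = (-0.001884, 0.025979)  (running Σ = (-0.002689, 0.023212))
  m=-3: (0.159286, 0.132601) × (-0.104129, -0.412562) = (0.038120, -0.079523)  (running Σ = (0.035431, -0.056311))
  m=-2: (-0.393538, 0.260303) × (0.042451, -0.007061) = (-0.014868, 0.013829)  (running Σ = (0.020563, -0.042482))
  m=-1: (-0.164831, -0.547979) × (-0.031309, -0.379054) = (-0.202553, 0.079637)  (running Σ = (-0.181990, 0.037154))
  m=0: (-0.003837, -0.000000) × (0.168505, 0.000000) = (-0.000647, -0.000000)  (running Σ = (-0.182637, 0.037154))
  m=1: (0.164831, -0.547979) × (0.031309, -0.379054) = (-0.202553, -0.079637)  (running Σ = (-0.385190, -0.042482))
  m=2: (-0.393538, -0.260303) × (0.042451, 0.007061) = (-0.014868, -0.013829)  (running Σ = (-0.400058, -0.056311))
  m=3: (-0.159286, 0.132601) × (0.104129, -0.412562) = (0.038120, 0.079523)  (running Σ = (-0.361938, 0.023212))
  m=4: (0.023586, 0.055470) × (-0.408861, -0.139883) = (-0.001884, -0.025979)  (running Σ = (-0.363822, -0.002767))
  m=5: (0.012262, -0.001352) × (-0.098189, 0.224650) = (-0.000900, 0.002887)  (running Σ = (-0.364722, 0.000120))
  m=6: (0.000319, -0.001732) × (0.078052, 0.042081) = (0.000098, -0.000122)  (running Σ = (-0.364624, -0.000001))
  m=7: (-0.000139, -0.000072) × (0.010407, -0.015994) = (-0.000003, 0.000001)  (running Σ = (-0.364627, -0.000000))
Σ over m = (-0.364627, -0.000000); ×(4π/15) → (-0.305469, -0.000000). Real part: -0.305469

-0.305469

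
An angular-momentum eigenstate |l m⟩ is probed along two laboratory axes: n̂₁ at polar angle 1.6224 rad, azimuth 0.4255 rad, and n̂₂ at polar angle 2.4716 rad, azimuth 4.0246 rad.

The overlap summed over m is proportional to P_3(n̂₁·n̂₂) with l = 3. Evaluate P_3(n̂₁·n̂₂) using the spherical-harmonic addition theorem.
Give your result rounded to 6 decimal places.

0.430557

Summing Y*_{l m}(θ₁,φ₁)·Y_{l m}(θ₂,φ₂) over m ∈ [−3, 3]; prefactor 4π/(2·3+1) = 1.795196:
  m=-3: Y*=(0.120540, 0.397693)  Y=(0.088031, 0.047246)  product (-0.008178, 0.040705)
  m=-2: Y*=(-0.034659, -0.039533)  Y=(0.059921, 0.303034)  product (0.009903, -0.012872)
  m=-1: Y*=(-0.290060, -0.131451)  Y=(-0.263969, 0.321276)  product (0.118799, -0.058491)
  m=+0: Y*=(0.057490, -0.000000)  Y=(-0.021036, 0.000000)  product (-0.001209, 0.000000)
  m=+1: Y*=(0.290060, -0.131451)  Y=(0.263969, 0.321276)  product (0.118799, 0.058491)
  m=+2: Y*=(-0.034659, 0.039533)  Y=(0.059921, -0.303034)  product (0.009903, 0.012872)
  m=+3: Y*=(-0.120540, 0.397693)  Y=(-0.088031, 0.047246)  product (-0.008178, -0.040705)
Accumulated sum (0.239839, 0.000000); after 4π/(2l+1) scaling, (0.430557, 0.000000) ⇒ P_3 = 0.430557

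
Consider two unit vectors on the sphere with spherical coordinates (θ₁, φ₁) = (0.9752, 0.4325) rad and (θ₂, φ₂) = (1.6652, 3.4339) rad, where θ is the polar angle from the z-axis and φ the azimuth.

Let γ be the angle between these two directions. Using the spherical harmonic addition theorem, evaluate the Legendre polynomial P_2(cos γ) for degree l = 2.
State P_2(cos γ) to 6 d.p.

Addition theorem: P_2(cos γ) = (4π/5) Σ_m Y*_{lm}(Ω₁) Y_{lm}(Ω₂), m = −2…2:
  m=-2: +0.171698+0.201465i × +0.319261-0.211282i = +0.097383+0.028043i  (running Σ = +0.097383+0.028043i)
  m=-1: +0.325740+0.150378i × +0.069424-0.020891i = +0.025756+0.003635i  (running Σ = +0.123138+0.031678i)
  m=0: -0.017608-0.000000i × -0.306984+0.000000i = +0.005405+0.000000i  (running Σ = +0.128544+0.031678i)
  m=1: -0.325740+0.150378i × -0.069424-0.020891i = +0.025756-0.003635i  (running Σ = +0.154299+0.028043i)
  m=2: +0.171698-0.201465i × +0.319261+0.211282i = +0.097383-0.028043i  (running Σ = +0.251682+0.000000i)
Total Σ_m = +0.251682+0.000000i. Multiply by 2.513274: +0.632545+0.000000i. P_2(cos γ) = 0.632545

0.632545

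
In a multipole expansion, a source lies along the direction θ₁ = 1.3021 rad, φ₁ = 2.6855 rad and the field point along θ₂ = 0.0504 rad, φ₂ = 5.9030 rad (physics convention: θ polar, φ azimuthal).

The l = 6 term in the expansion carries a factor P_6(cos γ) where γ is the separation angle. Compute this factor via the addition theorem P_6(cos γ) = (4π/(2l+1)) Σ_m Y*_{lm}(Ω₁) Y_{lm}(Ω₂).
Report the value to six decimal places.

Summing Y*_{l m}(θ₁,φ₁)·Y_{l m}(θ₂,φ₂) over m ∈ [−6, 6]; prefactor 4π/(2·6+1) = 0.966644:
  term(m=-6) = +0.000000-0.000000i   from Y*(Ω₁)=-0.356583-0.152882i, Y(Ω₂)=-0.000000+0.000000i
  term(m=-5) = -0.000000+0.000000i   from Y*(Ω₁)=+0.241132+0.280729i, Y(Ω₂)=-0.000000+0.000001i
  term(m=-4) = -0.000002+0.000000i   from Y*(Ω₁)=+0.017381+0.067068i, Y(Ω₂)=+0.000001+0.000023i
  term(m=-3) = +0.000223-0.000052i   from Y*(Ω₁)=+0.069347-0.337730i, Y(Ω₂)=+0.000277+0.000603i
  term(m=-2) = -0.000411+0.000063i   from Y*(Ω₁)=-0.019394+0.025061i, Y(Ω₂)=+0.009510+0.009046i
  term(m=-1) = -0.052565+0.003998i   from Y*(Ω₁)=-0.288694+0.141631i, Y(Ω₂)=+0.152232+0.060836i
  term(m=+0) = +0.057677+0.000000i   from Y*(Ω₁)=+0.058250-0.000000i, Y(Ω₂)=+0.990157+0.000000i
  term(m=+1) = -0.052565-0.003998i   from Y*(Ω₁)=+0.288694+0.141631i, Y(Ω₂)=-0.152232+0.060836i
  term(m=+2) = -0.000411-0.000063i   from Y*(Ω₁)=-0.019394-0.025061i, Y(Ω₂)=+0.009510-0.009046i
  term(m=+3) = +0.000223+0.000052i   from Y*(Ω₁)=-0.069347-0.337730i, Y(Ω₂)=-0.000277+0.000603i
  term(m=+4) = -0.000002-0.000000i   from Y*(Ω₁)=+0.017381-0.067068i, Y(Ω₂)=+0.000001-0.000023i
  term(m=+5) = -0.000000-0.000000i   from Y*(Ω₁)=-0.241132+0.280729i, Y(Ω₂)=+0.000000+0.000001i
  term(m=+6) = +0.000000+0.000000i   from Y*(Ω₁)=-0.356583+0.152882i, Y(Ω₂)=-0.000000-0.000000i
Total Σ_m = -0.047833-0.000000i. Multiply by 0.966644: -0.046237-0.000000i. P_6(cos γ) = -0.046237

-0.046237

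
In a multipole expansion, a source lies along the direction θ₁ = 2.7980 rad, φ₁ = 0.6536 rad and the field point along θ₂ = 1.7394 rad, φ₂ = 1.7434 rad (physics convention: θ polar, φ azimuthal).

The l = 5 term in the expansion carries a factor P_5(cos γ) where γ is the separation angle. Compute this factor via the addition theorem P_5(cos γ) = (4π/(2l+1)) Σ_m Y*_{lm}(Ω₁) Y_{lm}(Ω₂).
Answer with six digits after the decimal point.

0.342641

Summing Y*_{l m}(θ₁,φ₁)·Y_{l m}(θ₂,φ₂) over m ∈ [−5, 5]; prefactor 4π/(2·5+1) = 1.142397:
  m=-5: (-0.001997, -0.000254) × (-0.328348, -0.280958) = (0.000585, 0.000645)  (running Σ = (0.000585, 0.000645))
  m=-4: (0.015380, -0.008954) × (-0.179343, 0.148143) = (-0.001432, 0.003884)  (running Σ = (-0.000847, 0.004529))
  m=-3: (-0.035089, 0.085363) × (-0.122477, -0.215001) = (0.022651, -0.002911)  (running Σ = (0.021803, 0.001618))
  m=-2: (-0.078302, -0.290141) × (-0.238109, 0.085625) = (0.043488, 0.062380)  (running Σ = (0.065291, 0.063999))
  m=-1: (0.436245, 0.334120) × (-0.033753, -0.193605) = (0.049963, -0.095737)  (running Σ = (0.115254, -0.031738))
  m=0: (-0.270475, -0.000000) × (-0.256672, 0.000000) = (0.069423, 0.000000)  (running Σ = (0.184677, -0.031738))
  m=1: (-0.436245, 0.334120) × (0.033753, -0.193605) = (0.049963, 0.095737)  (running Σ = (0.234640, 0.063999))
  m=2: (-0.078302, 0.290141) × (-0.238109, -0.085625) = (0.043488, -0.062380)  (running Σ = (0.278128, 0.001618))
  m=3: (0.035089, 0.085363) × (0.122477, -0.215001) = (0.022651, 0.002911)  (running Σ = (0.300779, 0.004529))
  m=4: (0.015380, 0.008954) × (-0.179343, -0.148143) = (-0.001432, -0.003884)  (running Σ = (0.299347, 0.000645))
  m=5: (0.001997, -0.000254) × (0.328348, -0.280958) = (0.000585, -0.000645)  (running Σ = (0.299932, -0.000000))
Total Σ_m = (0.299932, -0.000000). Multiply by 1.142397: (0.342641, -0.000000). P_5(cos γ) = 0.342641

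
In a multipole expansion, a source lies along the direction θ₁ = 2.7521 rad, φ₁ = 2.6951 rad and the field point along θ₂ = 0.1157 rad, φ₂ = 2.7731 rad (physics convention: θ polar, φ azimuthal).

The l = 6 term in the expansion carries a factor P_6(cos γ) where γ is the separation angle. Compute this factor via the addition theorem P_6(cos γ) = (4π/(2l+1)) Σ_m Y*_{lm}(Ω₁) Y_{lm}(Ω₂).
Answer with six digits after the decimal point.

Summing Y*_{l m}(θ₁,φ₁)·Y_{l m}(θ₂,φ₂) over m ∈ [−6, 6]; prefactor 4π/(2·6+1) = 0.966644:
  m=-6: -0.001296-0.000646i × -0.000001+0.000001i = +0.000000-0.000000i  (running Σ = +0.000000-0.000000i)
  m=-5: -0.007509-0.009642i × +0.000009-0.000033i = -0.000000+0.000000i  (running Σ = -0.000000+0.000000i)
  m=-4: -0.013326-0.060970i × +0.000060+0.000621i = +0.000037-0.000012i  (running Σ = +0.000037-0.000012i)
  m=-3: +0.048515-0.205977i × -0.003508-0.006986i = -0.001609+0.000384i  (running Σ = -0.001573+0.000372i)
  m=-2: +0.287569-0.357208i × +0.049389+0.044824i = +0.030214-0.004752i  (running Σ = +0.028642-0.004380i)
  m=-1: +0.456251-0.218424i × -0.331676-0.128070i = -0.179301+0.014014i  (running Σ = -0.150659+0.009634i)
  m=0: -0.067209-0.000000i × +0.879014+0.000000i = -0.059078-0.000000i  (running Σ = -0.209737+0.009634i)
  m=1: -0.456251-0.218424i × +0.331676-0.128070i = -0.179301-0.014014i  (running Σ = -0.389038-0.004380i)
  m=2: +0.287569+0.357208i × +0.049389-0.044824i = +0.030214+0.004752i  (running Σ = -0.358824+0.000372i)
  m=3: -0.048515-0.205977i × +0.003508-0.006986i = -0.001609-0.000384i  (running Σ = -0.360433-0.000012i)
  m=4: -0.013326+0.060970i × +0.000060-0.000621i = +0.000037+0.000012i  (running Σ = -0.360396+0.000000i)
  m=5: +0.007509-0.009642i × -0.000009-0.000033i = -0.000000-0.000000i  (running Σ = -0.360396-0.000000i)
  m=6: -0.001296+0.000646i × -0.000001-0.000001i = +0.000000+0.000000i  (running Σ = -0.360396+0.000000i)
Accumulated sum -0.360396+0.000000i; after 4π/(2l+1) scaling, -0.348375+0.000000i ⇒ P_6 = -0.348375

-0.348375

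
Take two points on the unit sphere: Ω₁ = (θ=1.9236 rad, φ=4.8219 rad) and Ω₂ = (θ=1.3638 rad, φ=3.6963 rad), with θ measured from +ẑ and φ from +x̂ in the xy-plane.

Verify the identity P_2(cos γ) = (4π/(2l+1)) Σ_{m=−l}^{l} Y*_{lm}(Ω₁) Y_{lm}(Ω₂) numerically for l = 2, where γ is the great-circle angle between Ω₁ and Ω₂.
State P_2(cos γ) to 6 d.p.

Summing Y*_{l m}(θ₁,φ₁)·Y_{l m}(θ₂,φ₂) over m ∈ [−2, 2]; prefactor 4π/(2·2+1) = 2.513274:
  m=-2: (-0.332030, -0.073908) × (0.164700, -0.331275) = (-0.079169, 0.097821)  (running Σ = (-0.079169, 0.097821))
  m=-1: (-0.027377, 0.248997) × (-0.132086, 0.081841) = (-0.016762, -0.035130)  (running Σ = (-0.095931, 0.062691))
  m=0: (-0.202427, -0.000000) × (-0.275426, 0.000000) = (0.055754, 0.000000)  (running Σ = (-0.040177, 0.062691))
  m=1: (0.027377, 0.248997) × (0.132086, 0.081841) = (-0.016762, 0.035130)  (running Σ = (-0.056939, 0.097821))
  m=2: (-0.332030, 0.073908) × (0.164700, 0.331275) = (-0.079169, -0.097821)  (running Σ = (-0.136109, -0.000000))
Σ over m = (-0.136109, -0.000000); ×(4π/5) → (-0.342078, -0.000000). Real part: -0.342078

-0.342078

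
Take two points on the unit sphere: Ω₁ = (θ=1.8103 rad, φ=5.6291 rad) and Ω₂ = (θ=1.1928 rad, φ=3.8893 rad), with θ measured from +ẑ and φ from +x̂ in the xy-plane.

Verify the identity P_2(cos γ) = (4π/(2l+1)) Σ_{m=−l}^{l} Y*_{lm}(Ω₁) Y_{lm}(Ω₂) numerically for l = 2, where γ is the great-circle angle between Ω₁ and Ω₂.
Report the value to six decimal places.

Expand P_2 via completeness: Σ_{m} conj(Y_{2,m}) at Ω₁ times Y_{2,m} at Ω₂ —
  [-2]  conj(Y_{2,-2})(Ω₁) = +0.094640-0.352038i ; Y_{2,-2}(Ω₂) = +0.025128-0.332714i ; Δ = -0.114750-0.040334i
  [-1]  conj(Y_{2,-1})(Ω₁) = -0.141288+0.108321i ; Y_{2,-1}(Ω₂) = -0.194303+0.180181i ; Δ = +0.007935-0.046505i
  [+0]  conj(Y_{2,0})(Ω₁) = -0.262147-0.000000i ; Y_{2,0}(Ω₂) = -0.186518+0.000000i ; Δ = +0.048895+0.000000i
  [+1]  conj(Y_{2,1})(Ω₁) = +0.141288+0.108321i ; Y_{2,1}(Ω₂) = +0.194303+0.180181i ; Δ = +0.007935+0.046505i
  [+2]  conj(Y_{2,2})(Ω₁) = +0.094640+0.352038i ; Y_{2,2}(Ω₂) = +0.025128+0.332714i ; Δ = -0.114750+0.040334i
Accumulated sum -0.164734+0.000000i; after 4π/(2l+1) scaling, -0.414022+0.000000i ⇒ P_2 = -0.414022

-0.414022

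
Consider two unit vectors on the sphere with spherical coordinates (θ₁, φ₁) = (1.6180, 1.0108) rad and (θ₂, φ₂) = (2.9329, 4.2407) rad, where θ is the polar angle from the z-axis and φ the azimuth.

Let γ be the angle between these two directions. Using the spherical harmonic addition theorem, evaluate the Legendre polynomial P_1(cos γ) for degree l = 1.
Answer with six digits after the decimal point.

Summing Y*_{l m}(θ₁,φ₁)·Y_{l m}(θ₂,φ₂) over m ∈ [−1, 1]; prefactor 4π/(2·1+1) = 4.188790:
  term(m=-1) = -0.024607+0.002179i   from Y*(Ω₁)=+0.183316+0.292396i, Y(Ω₂)=-0.032525+0.063763i
  term(m=+0) = +0.011020+0.000000i   from Y*(Ω₁)=-0.023055-0.000000i, Y(Ω₂)=-0.478001+0.000000i
  term(m=+1) = -0.024607-0.002179i   from Y*(Ω₁)=-0.183316+0.292396i, Y(Ω₂)=+0.032525+0.063763i
Accumulated sum -0.038193+0.000000i; after 4π/(2l+1) scaling, -0.159982+0.000000i ⇒ P_1 = -0.159982

-0.159982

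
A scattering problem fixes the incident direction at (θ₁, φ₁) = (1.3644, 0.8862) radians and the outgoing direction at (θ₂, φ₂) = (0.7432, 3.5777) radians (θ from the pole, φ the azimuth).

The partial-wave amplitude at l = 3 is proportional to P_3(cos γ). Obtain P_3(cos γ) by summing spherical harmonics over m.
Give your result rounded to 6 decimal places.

0.447203

Addition theorem: P_3(cos γ) = (4π/7) Σ_m Y*_{lm}(Ω₁) Y_{lm}(Ω₂), m = −3…3:
  m=-3: -0.34647 + 0.18169j × -0.03354 + 0.12483j = -0.01106 - 0.04934j  (running Σ = -0.01106 - 0.04934j)
  m=-2: -0.04018 + 0.19658j × 0.22158 - 0.26383j = 0.04296 + 0.05416j  (running Σ = 0.03190 + 0.00481j)
  m=-1: -0.15802 - 0.19359j × -0.33909 + 0.15803j = 0.08418 + 0.04067j  (running Σ = 0.11608 + 0.04549j)
  m=0: -0.21337 + 0.00000j × -0.07948 + 0.00000j = 0.01696 + 0.00000j  (running Σ = 0.13303 + 0.04549j)
  m=1: 0.15802 - 0.19359j × 0.33909 + 0.15803j = 0.08418 - 0.04067j  (running Σ = 0.21721 + 0.00481j)
  m=2: -0.04018 - 0.19658j × 0.22158 + 0.26383j = 0.04296 - 0.05416j  (running Σ = 0.26017 - 0.04934j)
  m=3: 0.34647 + 0.18169j × 0.03354 + 0.12483j = -0.01106 + 0.04934j  (running Σ = 0.24911 + 0.00000j)
Total Σ_m = 0.24911 + 0.00000j. Multiply by 1.795196: 0.44720 + 0.00000j. P_3(cos γ) = 0.447203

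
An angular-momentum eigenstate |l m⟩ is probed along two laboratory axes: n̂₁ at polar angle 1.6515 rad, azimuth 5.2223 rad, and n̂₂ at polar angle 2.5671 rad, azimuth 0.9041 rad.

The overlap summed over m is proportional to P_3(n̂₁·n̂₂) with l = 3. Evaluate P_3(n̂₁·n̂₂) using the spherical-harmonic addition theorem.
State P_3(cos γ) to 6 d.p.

Expand P_3 via completeness: Σ_{m} conj(Y_{3,m}) at Ω₁ times Y_{3,m} at Ω₂ —
  [-3]  conj(Y_{3,-3})(Ω₁) = -0.412815+0.016961i ; Y_{3,-3}(Ω₂) = -0.060875-0.027866i ; Δ = +0.025603+0.010471i
  [-2]  conj(Y_{3,-2})(Ω₁) = +0.042852+0.069740i ; Y_{3,-2}(Ω₂) = +0.059580+0.246234i ; Δ = -0.014619+0.014707i
  [-1]  conj(Y_{3,-1})(Ω₁) = -0.152122+0.272014i ; Y_{3,-1}(Ω₂) = +0.274060-0.348282i ; Δ = +0.053047+0.127529i
  [+0]  conj(Y_{3,0})(Ω₁) = +0.089274-0.000000i ; Y_{3,0}(Ω₂) = -0.164007+0.000000i ; Δ = -0.014642+0.000000i
  [+1]  conj(Y_{3,1})(Ω₁) = +0.152122+0.272014i ; Y_{3,1}(Ω₂) = -0.274060-0.348282i ; Δ = +0.053047-0.127529i
  [+2]  conj(Y_{3,2})(Ω₁) = +0.042852-0.069740i ; Y_{3,2}(Ω₂) = +0.059580-0.246234i ; Δ = -0.014619-0.014707i
  [+3]  conj(Y_{3,3})(Ω₁) = +0.412815+0.016961i ; Y_{3,3}(Ω₂) = +0.060875-0.027866i ; Δ = +0.025603-0.010471i
Accumulated sum +0.113419+0.000000i; after 4π/(2l+1) scaling, +0.203610+0.000000i ⇒ P_3 = 0.203610

0.203610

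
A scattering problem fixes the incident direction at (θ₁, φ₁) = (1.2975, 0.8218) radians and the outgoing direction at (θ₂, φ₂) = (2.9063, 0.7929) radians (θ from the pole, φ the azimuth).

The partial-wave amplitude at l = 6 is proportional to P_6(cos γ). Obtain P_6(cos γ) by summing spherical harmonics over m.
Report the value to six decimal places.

-0.303021

Addition theorem: P_6(cos γ) = (4π/13) Σ_m Y*_{lm}(Ω₁) Y_{lm}(Ω₂), m = −6…6:
  [-6]  conj(Y_{6,-6})(Ω₁) = 0.08342 - 0.37586j ; Y_{6,-6}(Ω₂) = 0.00000 + 0.00008j ; Δ = 0.00003 + 0.00001j
  [-5]  conj(Y_{6,-5})(Ω₁) = -0.21214 - 0.30784j ; Y_{6,-5}(Ω₂) = 0.00076 - 0.00082j ; Δ = -0.00041 - 0.00006j
  [-4]  conj(Y_{6,-4})(Ω₁) = 0.06028 + 0.00884j ; Y_{6,-4}(Ω₂) = -0.00990 + 0.00030j ; Δ = -0.00060 - 0.00007j
  [-3]  conj(Y_{6,-3})(Ω₁) = 0.26916 - 0.21597j ; Y_{6,-3}(Ω₂) = 0.04294 + 0.04105j ; Δ = 0.02042 + 0.00178j
  [-2]  conj(Y_{6,-2})(Ω₁) = 0.00299 - 0.04101j ; Y_{6,-2}(Ω₂) = -0.00358 - 0.23874j ; Δ = -0.00980 - 0.00057j
  [-1]  conj(Y_{6,-1})(Ω₁) = 0.21795 + 0.23443j ; Y_{6,-1}(Ω₂) = -0.40250 + 0.40859j ; Δ = -0.18351 - 0.00530j
  [+0]  conj(Y_{6,0})(Ω₁) = 0.06782 + 0.00000j ; Y_{6,0}(Ω₂) = 0.50530 + 0.00000j ; Δ = 0.03427 + 0.00000j
  [+1]  conj(Y_{6,1})(Ω₁) = -0.21795 + 0.23443j ; Y_{6,1}(Ω₂) = 0.40250 + 0.40859j ; Δ = -0.18351 + 0.00530j
  [+2]  conj(Y_{6,2})(Ω₁) = 0.00299 + 0.04101j ; Y_{6,2}(Ω₂) = -0.00358 + 0.23874j ; Δ = -0.00980 + 0.00057j
  [+3]  conj(Y_{6,3})(Ω₁) = -0.26916 - 0.21597j ; Y_{6,3}(Ω₂) = -0.04294 + 0.04105j ; Δ = 0.02042 - 0.00178j
  [+4]  conj(Y_{6,4})(Ω₁) = 0.06028 - 0.00884j ; Y_{6,4}(Ω₂) = -0.00990 - 0.00030j ; Δ = -0.00060 + 0.00007j
  [+5]  conj(Y_{6,5})(Ω₁) = 0.21214 - 0.30784j ; Y_{6,5}(Ω₂) = -0.00076 - 0.00082j ; Δ = -0.00041 + 0.00006j
  [+6]  conj(Y_{6,6})(Ω₁) = 0.08342 + 0.37586j ; Y_{6,6}(Ω₂) = 0.00000 - 0.00008j ; Δ = 0.00003 - 0.00001j
Total Σ_m = -0.31348 + 0.00000j. Multiply by 0.966644: -0.30302 + 0.00000j. P_6(cos γ) = -0.303021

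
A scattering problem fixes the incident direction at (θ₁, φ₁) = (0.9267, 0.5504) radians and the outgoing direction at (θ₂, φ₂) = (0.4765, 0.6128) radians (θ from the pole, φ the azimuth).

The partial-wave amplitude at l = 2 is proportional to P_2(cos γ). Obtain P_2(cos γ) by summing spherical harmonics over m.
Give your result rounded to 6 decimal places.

0.714045

Summing Y*_{l m}(θ₁,φ₁)·Y_{l m}(θ₂,φ₂) over m ∈ [−2, 2]; prefactor 4π/(2·2+1) = 2.513274:
  m=-2: (0.111860, 0.220213) × (0.027498, -0.076470) = (0.019916, -0.002498)  (running Σ = (0.019916, -0.002498))
  m=-1: (0.316168, 0.194018) × (0.257580, -0.181103) = (0.116576, -0.007284)  (running Σ = (0.136492, -0.009782))
  m=0: (0.025772, -0.000000) × (0.431727, 0.000000) = (0.011126, 0.000000)  (running Σ = (0.147618, -0.009782))
  m=1: (-0.316168, 0.194018) × (-0.257580, -0.181103) = (0.116576, 0.007284)  (running Σ = (0.264194, -0.002498))
  m=2: (0.111860, -0.220213) × (0.027498, 0.076470) = (0.019916, 0.002498)  (running Σ = (0.284110, 0.000000))
Σ over m = (0.284110, 0.000000); ×(4π/5) → (0.714045, 0.000000). Real part: 0.714045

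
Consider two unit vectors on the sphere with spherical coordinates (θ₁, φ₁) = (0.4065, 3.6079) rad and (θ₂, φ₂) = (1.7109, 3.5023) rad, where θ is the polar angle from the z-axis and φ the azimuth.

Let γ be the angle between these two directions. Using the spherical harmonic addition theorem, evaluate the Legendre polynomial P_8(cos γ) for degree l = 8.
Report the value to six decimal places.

Addition theorem: P_8(cos γ) = (4π/17) Σ_m Y*_{lm}(Ω₁) Y_{lm}(Ω₂), m = −8…8:
  m=-8: -0.000256-0.000171i × -0.460867-0.120596i = +0.000097+0.000110i  (running Σ = +0.000097+0.000110i)
  m=-7: +0.002840+0.000350i × -0.219240-0.155408i = -0.000568-0.000518i  (running Σ = -0.000471-0.000408i)
  m=-6: -0.015783+0.005650i × +0.140382+0.208109i = -0.003391-0.002492i  (running Σ = -0.003862-0.002900i)
  m=-5: +0.048048-0.050478i × +0.067504+0.284783i = +0.017619+0.010276i  (running Σ = +0.013756+0.007376i)
  m=-4: -0.060778+0.200423i × +0.021487-0.166991i = +0.032163+0.014456i  (running Σ = +0.045919+0.021832i)
  m=-3: -0.074842-0.431151i × +0.139422-0.262227i = -0.123494-0.040487i  (running Σ = -0.077575-0.018655i)
  m=-2: +0.328298+0.442616i × -0.097313+0.085594i = -0.069833-0.014972i  (running Σ = -0.147407-0.033627i)
  m=-1: -0.167144-0.084129i × -0.277995+0.104863i = +0.055287+0.005860i  (running Σ = -0.092120-0.027766i)
  m=0: -0.440915-0.000000i × +0.117910+0.000000i = -0.051988-0.000000i  (running Σ = -0.144109-0.027766i)
  m=1: +0.167144-0.084129i × +0.277995+0.104863i = +0.055287-0.005860i  (running Σ = -0.088821-0.033627i)
  m=2: +0.328298-0.442616i × -0.097313-0.085594i = -0.069833+0.014972i  (running Σ = -0.158654-0.018655i)
  m=3: +0.074842-0.431151i × -0.139422-0.262227i = -0.123494+0.040487i  (running Σ = -0.282148+0.021832i)
  m=4: -0.060778-0.200423i × +0.021487+0.166991i = +0.032163-0.014456i  (running Σ = -0.249985+0.007376i)
  m=5: -0.048048-0.050478i × -0.067504+0.284783i = +0.017619-0.010276i  (running Σ = -0.232366-0.002900i)
  m=6: -0.015783-0.005650i × +0.140382-0.208109i = -0.003391+0.002492i  (running Σ = -0.235758-0.000408i)
  m=7: -0.002840+0.000350i × +0.219240-0.155408i = -0.000568+0.000518i  (running Σ = -0.236326+0.000110i)
  m=8: -0.000256+0.000171i × -0.460867+0.120596i = +0.000097-0.000110i  (running Σ = -0.236229+0.000000i)
Accumulated sum -0.236229+0.000000i; after 4π/(2l+1) scaling, -0.174620+0.000000i ⇒ P_8 = -0.174620

-0.174620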